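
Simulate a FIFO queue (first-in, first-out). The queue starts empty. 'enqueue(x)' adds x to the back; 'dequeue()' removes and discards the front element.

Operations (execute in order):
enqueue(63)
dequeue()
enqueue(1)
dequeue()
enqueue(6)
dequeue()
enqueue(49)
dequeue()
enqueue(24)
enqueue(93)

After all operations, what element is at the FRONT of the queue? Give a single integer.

Answer: 24

Derivation:
enqueue(63): queue = [63]
dequeue(): queue = []
enqueue(1): queue = [1]
dequeue(): queue = []
enqueue(6): queue = [6]
dequeue(): queue = []
enqueue(49): queue = [49]
dequeue(): queue = []
enqueue(24): queue = [24]
enqueue(93): queue = [24, 93]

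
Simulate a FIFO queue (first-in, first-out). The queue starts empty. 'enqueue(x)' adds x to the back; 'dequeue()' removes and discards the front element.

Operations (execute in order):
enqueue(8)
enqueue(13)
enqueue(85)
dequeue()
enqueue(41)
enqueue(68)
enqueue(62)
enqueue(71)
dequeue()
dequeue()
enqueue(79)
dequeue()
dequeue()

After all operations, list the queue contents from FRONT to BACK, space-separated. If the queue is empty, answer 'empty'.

enqueue(8): [8]
enqueue(13): [8, 13]
enqueue(85): [8, 13, 85]
dequeue(): [13, 85]
enqueue(41): [13, 85, 41]
enqueue(68): [13, 85, 41, 68]
enqueue(62): [13, 85, 41, 68, 62]
enqueue(71): [13, 85, 41, 68, 62, 71]
dequeue(): [85, 41, 68, 62, 71]
dequeue(): [41, 68, 62, 71]
enqueue(79): [41, 68, 62, 71, 79]
dequeue(): [68, 62, 71, 79]
dequeue(): [62, 71, 79]

Answer: 62 71 79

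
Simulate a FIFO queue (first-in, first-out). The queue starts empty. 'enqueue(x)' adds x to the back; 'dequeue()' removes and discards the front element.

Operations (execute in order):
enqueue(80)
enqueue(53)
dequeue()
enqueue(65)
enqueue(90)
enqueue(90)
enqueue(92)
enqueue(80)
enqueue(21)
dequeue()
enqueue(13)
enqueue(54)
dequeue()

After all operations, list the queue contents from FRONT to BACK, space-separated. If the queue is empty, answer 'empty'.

enqueue(80): [80]
enqueue(53): [80, 53]
dequeue(): [53]
enqueue(65): [53, 65]
enqueue(90): [53, 65, 90]
enqueue(90): [53, 65, 90, 90]
enqueue(92): [53, 65, 90, 90, 92]
enqueue(80): [53, 65, 90, 90, 92, 80]
enqueue(21): [53, 65, 90, 90, 92, 80, 21]
dequeue(): [65, 90, 90, 92, 80, 21]
enqueue(13): [65, 90, 90, 92, 80, 21, 13]
enqueue(54): [65, 90, 90, 92, 80, 21, 13, 54]
dequeue(): [90, 90, 92, 80, 21, 13, 54]

Answer: 90 90 92 80 21 13 54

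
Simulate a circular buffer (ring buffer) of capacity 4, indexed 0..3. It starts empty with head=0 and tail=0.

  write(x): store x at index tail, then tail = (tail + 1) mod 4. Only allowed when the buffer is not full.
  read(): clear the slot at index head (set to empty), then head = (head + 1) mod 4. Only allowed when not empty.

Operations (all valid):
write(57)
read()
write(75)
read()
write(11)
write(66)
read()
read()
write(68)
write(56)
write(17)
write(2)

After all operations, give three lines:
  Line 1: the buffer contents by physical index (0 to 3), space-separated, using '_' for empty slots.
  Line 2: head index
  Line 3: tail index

write(57): buf=[57 _ _ _], head=0, tail=1, size=1
read(): buf=[_ _ _ _], head=1, tail=1, size=0
write(75): buf=[_ 75 _ _], head=1, tail=2, size=1
read(): buf=[_ _ _ _], head=2, tail=2, size=0
write(11): buf=[_ _ 11 _], head=2, tail=3, size=1
write(66): buf=[_ _ 11 66], head=2, tail=0, size=2
read(): buf=[_ _ _ 66], head=3, tail=0, size=1
read(): buf=[_ _ _ _], head=0, tail=0, size=0
write(68): buf=[68 _ _ _], head=0, tail=1, size=1
write(56): buf=[68 56 _ _], head=0, tail=2, size=2
write(17): buf=[68 56 17 _], head=0, tail=3, size=3
write(2): buf=[68 56 17 2], head=0, tail=0, size=4

Answer: 68 56 17 2
0
0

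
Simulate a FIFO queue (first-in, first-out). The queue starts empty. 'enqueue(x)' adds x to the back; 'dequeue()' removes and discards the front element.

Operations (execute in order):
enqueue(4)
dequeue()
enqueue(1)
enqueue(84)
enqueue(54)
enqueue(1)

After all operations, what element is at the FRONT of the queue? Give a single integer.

enqueue(4): queue = [4]
dequeue(): queue = []
enqueue(1): queue = [1]
enqueue(84): queue = [1, 84]
enqueue(54): queue = [1, 84, 54]
enqueue(1): queue = [1, 84, 54, 1]

Answer: 1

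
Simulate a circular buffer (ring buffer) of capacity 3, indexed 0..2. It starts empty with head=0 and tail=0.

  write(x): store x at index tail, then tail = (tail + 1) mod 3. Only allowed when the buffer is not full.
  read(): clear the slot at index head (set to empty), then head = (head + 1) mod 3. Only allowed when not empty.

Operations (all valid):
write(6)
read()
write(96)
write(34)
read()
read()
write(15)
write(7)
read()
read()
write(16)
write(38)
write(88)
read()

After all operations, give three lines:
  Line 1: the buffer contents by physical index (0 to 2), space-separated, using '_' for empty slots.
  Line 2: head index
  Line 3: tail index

write(6): buf=[6 _ _], head=0, tail=1, size=1
read(): buf=[_ _ _], head=1, tail=1, size=0
write(96): buf=[_ 96 _], head=1, tail=2, size=1
write(34): buf=[_ 96 34], head=1, tail=0, size=2
read(): buf=[_ _ 34], head=2, tail=0, size=1
read(): buf=[_ _ _], head=0, tail=0, size=0
write(15): buf=[15 _ _], head=0, tail=1, size=1
write(7): buf=[15 7 _], head=0, tail=2, size=2
read(): buf=[_ 7 _], head=1, tail=2, size=1
read(): buf=[_ _ _], head=2, tail=2, size=0
write(16): buf=[_ _ 16], head=2, tail=0, size=1
write(38): buf=[38 _ 16], head=2, tail=1, size=2
write(88): buf=[38 88 16], head=2, tail=2, size=3
read(): buf=[38 88 _], head=0, tail=2, size=2

Answer: 38 88 _
0
2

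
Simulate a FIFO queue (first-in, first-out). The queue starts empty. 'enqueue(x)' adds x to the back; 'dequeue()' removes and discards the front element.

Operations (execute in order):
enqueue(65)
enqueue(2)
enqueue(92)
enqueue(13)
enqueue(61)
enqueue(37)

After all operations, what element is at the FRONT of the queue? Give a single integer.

enqueue(65): queue = [65]
enqueue(2): queue = [65, 2]
enqueue(92): queue = [65, 2, 92]
enqueue(13): queue = [65, 2, 92, 13]
enqueue(61): queue = [65, 2, 92, 13, 61]
enqueue(37): queue = [65, 2, 92, 13, 61, 37]

Answer: 65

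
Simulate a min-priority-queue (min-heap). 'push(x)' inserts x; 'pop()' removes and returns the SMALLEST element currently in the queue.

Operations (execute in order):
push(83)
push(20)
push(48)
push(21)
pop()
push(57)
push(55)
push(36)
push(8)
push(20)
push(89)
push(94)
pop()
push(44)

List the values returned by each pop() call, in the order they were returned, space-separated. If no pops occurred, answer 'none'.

push(83): heap contents = [83]
push(20): heap contents = [20, 83]
push(48): heap contents = [20, 48, 83]
push(21): heap contents = [20, 21, 48, 83]
pop() → 20: heap contents = [21, 48, 83]
push(57): heap contents = [21, 48, 57, 83]
push(55): heap contents = [21, 48, 55, 57, 83]
push(36): heap contents = [21, 36, 48, 55, 57, 83]
push(8): heap contents = [8, 21, 36, 48, 55, 57, 83]
push(20): heap contents = [8, 20, 21, 36, 48, 55, 57, 83]
push(89): heap contents = [8, 20, 21, 36, 48, 55, 57, 83, 89]
push(94): heap contents = [8, 20, 21, 36, 48, 55, 57, 83, 89, 94]
pop() → 8: heap contents = [20, 21, 36, 48, 55, 57, 83, 89, 94]
push(44): heap contents = [20, 21, 36, 44, 48, 55, 57, 83, 89, 94]

Answer: 20 8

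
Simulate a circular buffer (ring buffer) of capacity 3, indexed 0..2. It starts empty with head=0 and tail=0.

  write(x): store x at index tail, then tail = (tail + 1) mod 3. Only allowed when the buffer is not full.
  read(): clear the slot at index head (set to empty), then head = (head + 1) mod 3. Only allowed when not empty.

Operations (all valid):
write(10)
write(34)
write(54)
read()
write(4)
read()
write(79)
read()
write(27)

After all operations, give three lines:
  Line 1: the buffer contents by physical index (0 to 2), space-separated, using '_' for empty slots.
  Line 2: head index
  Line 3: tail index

write(10): buf=[10 _ _], head=0, tail=1, size=1
write(34): buf=[10 34 _], head=0, tail=2, size=2
write(54): buf=[10 34 54], head=0, tail=0, size=3
read(): buf=[_ 34 54], head=1, tail=0, size=2
write(4): buf=[4 34 54], head=1, tail=1, size=3
read(): buf=[4 _ 54], head=2, tail=1, size=2
write(79): buf=[4 79 54], head=2, tail=2, size=3
read(): buf=[4 79 _], head=0, tail=2, size=2
write(27): buf=[4 79 27], head=0, tail=0, size=3

Answer: 4 79 27
0
0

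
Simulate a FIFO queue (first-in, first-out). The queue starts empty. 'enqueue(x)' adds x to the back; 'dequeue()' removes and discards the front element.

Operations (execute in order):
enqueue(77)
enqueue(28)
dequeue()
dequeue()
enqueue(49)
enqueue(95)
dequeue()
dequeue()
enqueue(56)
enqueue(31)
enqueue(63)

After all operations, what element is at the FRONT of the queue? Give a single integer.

Answer: 56

Derivation:
enqueue(77): queue = [77]
enqueue(28): queue = [77, 28]
dequeue(): queue = [28]
dequeue(): queue = []
enqueue(49): queue = [49]
enqueue(95): queue = [49, 95]
dequeue(): queue = [95]
dequeue(): queue = []
enqueue(56): queue = [56]
enqueue(31): queue = [56, 31]
enqueue(63): queue = [56, 31, 63]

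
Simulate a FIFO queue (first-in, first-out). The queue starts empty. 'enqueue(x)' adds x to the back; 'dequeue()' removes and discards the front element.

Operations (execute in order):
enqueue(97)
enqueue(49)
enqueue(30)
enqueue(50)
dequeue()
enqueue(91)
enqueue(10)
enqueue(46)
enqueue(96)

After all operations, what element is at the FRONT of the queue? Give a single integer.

enqueue(97): queue = [97]
enqueue(49): queue = [97, 49]
enqueue(30): queue = [97, 49, 30]
enqueue(50): queue = [97, 49, 30, 50]
dequeue(): queue = [49, 30, 50]
enqueue(91): queue = [49, 30, 50, 91]
enqueue(10): queue = [49, 30, 50, 91, 10]
enqueue(46): queue = [49, 30, 50, 91, 10, 46]
enqueue(96): queue = [49, 30, 50, 91, 10, 46, 96]

Answer: 49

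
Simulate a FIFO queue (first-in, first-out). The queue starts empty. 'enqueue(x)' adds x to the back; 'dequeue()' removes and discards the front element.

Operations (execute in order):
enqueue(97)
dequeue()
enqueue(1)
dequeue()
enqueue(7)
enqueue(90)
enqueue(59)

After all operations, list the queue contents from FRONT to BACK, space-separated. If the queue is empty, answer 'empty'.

enqueue(97): [97]
dequeue(): []
enqueue(1): [1]
dequeue(): []
enqueue(7): [7]
enqueue(90): [7, 90]
enqueue(59): [7, 90, 59]

Answer: 7 90 59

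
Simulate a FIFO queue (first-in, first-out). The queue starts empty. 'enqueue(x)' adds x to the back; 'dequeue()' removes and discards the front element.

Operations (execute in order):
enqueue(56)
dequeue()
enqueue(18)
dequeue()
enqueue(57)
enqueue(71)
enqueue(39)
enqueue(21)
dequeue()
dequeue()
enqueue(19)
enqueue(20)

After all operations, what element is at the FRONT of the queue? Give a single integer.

enqueue(56): queue = [56]
dequeue(): queue = []
enqueue(18): queue = [18]
dequeue(): queue = []
enqueue(57): queue = [57]
enqueue(71): queue = [57, 71]
enqueue(39): queue = [57, 71, 39]
enqueue(21): queue = [57, 71, 39, 21]
dequeue(): queue = [71, 39, 21]
dequeue(): queue = [39, 21]
enqueue(19): queue = [39, 21, 19]
enqueue(20): queue = [39, 21, 19, 20]

Answer: 39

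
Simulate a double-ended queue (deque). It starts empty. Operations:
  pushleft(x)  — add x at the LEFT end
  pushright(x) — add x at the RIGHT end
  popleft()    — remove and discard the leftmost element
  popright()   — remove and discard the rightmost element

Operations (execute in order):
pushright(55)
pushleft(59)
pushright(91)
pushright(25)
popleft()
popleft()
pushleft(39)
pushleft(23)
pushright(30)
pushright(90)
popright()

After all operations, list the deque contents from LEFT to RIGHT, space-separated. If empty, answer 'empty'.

pushright(55): [55]
pushleft(59): [59, 55]
pushright(91): [59, 55, 91]
pushright(25): [59, 55, 91, 25]
popleft(): [55, 91, 25]
popleft(): [91, 25]
pushleft(39): [39, 91, 25]
pushleft(23): [23, 39, 91, 25]
pushright(30): [23, 39, 91, 25, 30]
pushright(90): [23, 39, 91, 25, 30, 90]
popright(): [23, 39, 91, 25, 30]

Answer: 23 39 91 25 30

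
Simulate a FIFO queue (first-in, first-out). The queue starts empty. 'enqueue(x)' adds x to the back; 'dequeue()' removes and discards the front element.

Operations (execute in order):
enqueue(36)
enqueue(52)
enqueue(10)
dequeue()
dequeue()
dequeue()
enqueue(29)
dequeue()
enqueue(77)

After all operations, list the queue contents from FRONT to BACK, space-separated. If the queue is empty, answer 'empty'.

Answer: 77

Derivation:
enqueue(36): [36]
enqueue(52): [36, 52]
enqueue(10): [36, 52, 10]
dequeue(): [52, 10]
dequeue(): [10]
dequeue(): []
enqueue(29): [29]
dequeue(): []
enqueue(77): [77]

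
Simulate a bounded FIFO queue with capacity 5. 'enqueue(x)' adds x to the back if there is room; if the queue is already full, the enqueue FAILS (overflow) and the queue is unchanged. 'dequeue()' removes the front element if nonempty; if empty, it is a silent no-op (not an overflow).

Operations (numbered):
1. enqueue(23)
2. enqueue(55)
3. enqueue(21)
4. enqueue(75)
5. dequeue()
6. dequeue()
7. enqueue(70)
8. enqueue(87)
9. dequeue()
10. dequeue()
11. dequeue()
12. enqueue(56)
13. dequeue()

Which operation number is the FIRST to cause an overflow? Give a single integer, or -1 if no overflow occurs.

Answer: -1

Derivation:
1. enqueue(23): size=1
2. enqueue(55): size=2
3. enqueue(21): size=3
4. enqueue(75): size=4
5. dequeue(): size=3
6. dequeue(): size=2
7. enqueue(70): size=3
8. enqueue(87): size=4
9. dequeue(): size=3
10. dequeue(): size=2
11. dequeue(): size=1
12. enqueue(56): size=2
13. dequeue(): size=1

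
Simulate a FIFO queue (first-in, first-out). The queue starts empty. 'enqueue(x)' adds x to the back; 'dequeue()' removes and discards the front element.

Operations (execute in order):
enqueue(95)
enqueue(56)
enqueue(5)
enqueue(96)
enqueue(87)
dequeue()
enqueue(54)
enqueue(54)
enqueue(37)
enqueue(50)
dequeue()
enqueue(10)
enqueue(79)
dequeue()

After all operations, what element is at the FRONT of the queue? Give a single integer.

Answer: 96

Derivation:
enqueue(95): queue = [95]
enqueue(56): queue = [95, 56]
enqueue(5): queue = [95, 56, 5]
enqueue(96): queue = [95, 56, 5, 96]
enqueue(87): queue = [95, 56, 5, 96, 87]
dequeue(): queue = [56, 5, 96, 87]
enqueue(54): queue = [56, 5, 96, 87, 54]
enqueue(54): queue = [56, 5, 96, 87, 54, 54]
enqueue(37): queue = [56, 5, 96, 87, 54, 54, 37]
enqueue(50): queue = [56, 5, 96, 87, 54, 54, 37, 50]
dequeue(): queue = [5, 96, 87, 54, 54, 37, 50]
enqueue(10): queue = [5, 96, 87, 54, 54, 37, 50, 10]
enqueue(79): queue = [5, 96, 87, 54, 54, 37, 50, 10, 79]
dequeue(): queue = [96, 87, 54, 54, 37, 50, 10, 79]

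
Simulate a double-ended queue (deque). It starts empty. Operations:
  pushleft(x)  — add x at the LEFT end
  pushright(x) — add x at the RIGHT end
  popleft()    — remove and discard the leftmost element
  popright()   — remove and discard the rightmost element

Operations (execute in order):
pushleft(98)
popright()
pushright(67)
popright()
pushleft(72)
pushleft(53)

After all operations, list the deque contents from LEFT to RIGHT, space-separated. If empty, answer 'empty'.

pushleft(98): [98]
popright(): []
pushright(67): [67]
popright(): []
pushleft(72): [72]
pushleft(53): [53, 72]

Answer: 53 72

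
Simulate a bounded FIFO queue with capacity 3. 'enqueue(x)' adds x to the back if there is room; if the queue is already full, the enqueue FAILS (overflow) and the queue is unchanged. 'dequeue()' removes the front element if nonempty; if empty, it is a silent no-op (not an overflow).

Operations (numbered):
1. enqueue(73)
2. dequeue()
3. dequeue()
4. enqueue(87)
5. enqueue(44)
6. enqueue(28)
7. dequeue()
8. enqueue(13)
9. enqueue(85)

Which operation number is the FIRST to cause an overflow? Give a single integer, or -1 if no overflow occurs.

Answer: 9

Derivation:
1. enqueue(73): size=1
2. dequeue(): size=0
3. dequeue(): empty, no-op, size=0
4. enqueue(87): size=1
5. enqueue(44): size=2
6. enqueue(28): size=3
7. dequeue(): size=2
8. enqueue(13): size=3
9. enqueue(85): size=3=cap → OVERFLOW (fail)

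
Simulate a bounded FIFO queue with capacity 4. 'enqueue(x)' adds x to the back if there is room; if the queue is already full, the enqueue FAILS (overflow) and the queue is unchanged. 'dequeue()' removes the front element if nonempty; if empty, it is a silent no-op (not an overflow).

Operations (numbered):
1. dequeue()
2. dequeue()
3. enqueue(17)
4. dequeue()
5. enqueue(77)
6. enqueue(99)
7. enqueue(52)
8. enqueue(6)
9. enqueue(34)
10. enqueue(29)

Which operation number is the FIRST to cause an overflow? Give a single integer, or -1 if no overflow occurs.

1. dequeue(): empty, no-op, size=0
2. dequeue(): empty, no-op, size=0
3. enqueue(17): size=1
4. dequeue(): size=0
5. enqueue(77): size=1
6. enqueue(99): size=2
7. enqueue(52): size=3
8. enqueue(6): size=4
9. enqueue(34): size=4=cap → OVERFLOW (fail)
10. enqueue(29): size=4=cap → OVERFLOW (fail)

Answer: 9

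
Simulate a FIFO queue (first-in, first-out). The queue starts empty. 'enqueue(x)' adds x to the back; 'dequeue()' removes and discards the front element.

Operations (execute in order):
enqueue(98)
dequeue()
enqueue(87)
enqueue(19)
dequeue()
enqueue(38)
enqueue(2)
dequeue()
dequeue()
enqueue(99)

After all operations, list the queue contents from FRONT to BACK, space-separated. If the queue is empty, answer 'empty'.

enqueue(98): [98]
dequeue(): []
enqueue(87): [87]
enqueue(19): [87, 19]
dequeue(): [19]
enqueue(38): [19, 38]
enqueue(2): [19, 38, 2]
dequeue(): [38, 2]
dequeue(): [2]
enqueue(99): [2, 99]

Answer: 2 99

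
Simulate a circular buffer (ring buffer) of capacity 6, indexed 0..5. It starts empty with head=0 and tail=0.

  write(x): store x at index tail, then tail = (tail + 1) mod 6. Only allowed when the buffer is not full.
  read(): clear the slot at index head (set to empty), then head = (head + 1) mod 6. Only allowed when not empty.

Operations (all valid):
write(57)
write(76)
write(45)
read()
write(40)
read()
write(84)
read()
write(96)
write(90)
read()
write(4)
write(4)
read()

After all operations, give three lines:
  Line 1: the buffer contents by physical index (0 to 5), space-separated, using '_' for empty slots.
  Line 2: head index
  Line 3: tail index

Answer: 90 4 4 _ _ 96
5
3

Derivation:
write(57): buf=[57 _ _ _ _ _], head=0, tail=1, size=1
write(76): buf=[57 76 _ _ _ _], head=0, tail=2, size=2
write(45): buf=[57 76 45 _ _ _], head=0, tail=3, size=3
read(): buf=[_ 76 45 _ _ _], head=1, tail=3, size=2
write(40): buf=[_ 76 45 40 _ _], head=1, tail=4, size=3
read(): buf=[_ _ 45 40 _ _], head=2, tail=4, size=2
write(84): buf=[_ _ 45 40 84 _], head=2, tail=5, size=3
read(): buf=[_ _ _ 40 84 _], head=3, tail=5, size=2
write(96): buf=[_ _ _ 40 84 96], head=3, tail=0, size=3
write(90): buf=[90 _ _ 40 84 96], head=3, tail=1, size=4
read(): buf=[90 _ _ _ 84 96], head=4, tail=1, size=3
write(4): buf=[90 4 _ _ 84 96], head=4, tail=2, size=4
write(4): buf=[90 4 4 _ 84 96], head=4, tail=3, size=5
read(): buf=[90 4 4 _ _ 96], head=5, tail=3, size=4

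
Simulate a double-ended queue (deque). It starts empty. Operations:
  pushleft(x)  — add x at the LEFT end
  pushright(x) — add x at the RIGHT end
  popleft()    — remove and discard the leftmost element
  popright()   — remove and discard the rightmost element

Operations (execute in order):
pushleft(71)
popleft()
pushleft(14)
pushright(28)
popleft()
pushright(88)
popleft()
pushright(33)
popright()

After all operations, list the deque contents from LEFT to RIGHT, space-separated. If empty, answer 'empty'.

pushleft(71): [71]
popleft(): []
pushleft(14): [14]
pushright(28): [14, 28]
popleft(): [28]
pushright(88): [28, 88]
popleft(): [88]
pushright(33): [88, 33]
popright(): [88]

Answer: 88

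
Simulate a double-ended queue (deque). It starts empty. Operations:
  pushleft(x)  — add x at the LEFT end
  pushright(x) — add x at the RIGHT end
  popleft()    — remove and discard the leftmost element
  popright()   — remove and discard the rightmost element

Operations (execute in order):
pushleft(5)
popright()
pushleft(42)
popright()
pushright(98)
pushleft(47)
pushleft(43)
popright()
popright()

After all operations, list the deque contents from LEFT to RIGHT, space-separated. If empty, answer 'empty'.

Answer: 43

Derivation:
pushleft(5): [5]
popright(): []
pushleft(42): [42]
popright(): []
pushright(98): [98]
pushleft(47): [47, 98]
pushleft(43): [43, 47, 98]
popright(): [43, 47]
popright(): [43]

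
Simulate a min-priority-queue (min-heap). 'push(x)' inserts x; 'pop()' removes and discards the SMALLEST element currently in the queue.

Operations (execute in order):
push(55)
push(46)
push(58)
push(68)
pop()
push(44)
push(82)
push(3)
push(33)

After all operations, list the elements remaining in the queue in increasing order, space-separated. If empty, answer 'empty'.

push(55): heap contents = [55]
push(46): heap contents = [46, 55]
push(58): heap contents = [46, 55, 58]
push(68): heap contents = [46, 55, 58, 68]
pop() → 46: heap contents = [55, 58, 68]
push(44): heap contents = [44, 55, 58, 68]
push(82): heap contents = [44, 55, 58, 68, 82]
push(3): heap contents = [3, 44, 55, 58, 68, 82]
push(33): heap contents = [3, 33, 44, 55, 58, 68, 82]

Answer: 3 33 44 55 58 68 82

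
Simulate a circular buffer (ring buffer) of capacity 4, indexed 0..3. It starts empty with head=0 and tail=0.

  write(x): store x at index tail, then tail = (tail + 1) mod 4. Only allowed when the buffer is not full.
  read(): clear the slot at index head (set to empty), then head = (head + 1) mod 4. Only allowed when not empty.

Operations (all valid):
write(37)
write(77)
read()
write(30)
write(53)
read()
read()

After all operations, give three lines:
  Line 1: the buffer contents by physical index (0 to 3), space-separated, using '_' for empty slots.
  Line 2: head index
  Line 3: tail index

Answer: _ _ _ 53
3
0

Derivation:
write(37): buf=[37 _ _ _], head=0, tail=1, size=1
write(77): buf=[37 77 _ _], head=0, tail=2, size=2
read(): buf=[_ 77 _ _], head=1, tail=2, size=1
write(30): buf=[_ 77 30 _], head=1, tail=3, size=2
write(53): buf=[_ 77 30 53], head=1, tail=0, size=3
read(): buf=[_ _ 30 53], head=2, tail=0, size=2
read(): buf=[_ _ _ 53], head=3, tail=0, size=1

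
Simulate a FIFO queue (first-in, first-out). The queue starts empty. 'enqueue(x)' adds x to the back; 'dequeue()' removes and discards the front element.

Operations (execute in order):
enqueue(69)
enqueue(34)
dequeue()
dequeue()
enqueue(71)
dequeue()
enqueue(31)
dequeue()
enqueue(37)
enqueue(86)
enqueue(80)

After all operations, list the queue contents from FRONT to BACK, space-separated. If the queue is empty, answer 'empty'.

Answer: 37 86 80

Derivation:
enqueue(69): [69]
enqueue(34): [69, 34]
dequeue(): [34]
dequeue(): []
enqueue(71): [71]
dequeue(): []
enqueue(31): [31]
dequeue(): []
enqueue(37): [37]
enqueue(86): [37, 86]
enqueue(80): [37, 86, 80]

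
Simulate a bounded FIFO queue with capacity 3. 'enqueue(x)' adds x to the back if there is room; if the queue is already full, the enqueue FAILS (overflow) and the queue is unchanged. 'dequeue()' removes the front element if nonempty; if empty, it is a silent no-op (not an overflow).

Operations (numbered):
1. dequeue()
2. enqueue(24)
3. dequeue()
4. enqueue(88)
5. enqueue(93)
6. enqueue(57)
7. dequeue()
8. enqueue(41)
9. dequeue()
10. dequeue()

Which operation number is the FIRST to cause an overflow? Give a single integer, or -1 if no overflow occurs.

1. dequeue(): empty, no-op, size=0
2. enqueue(24): size=1
3. dequeue(): size=0
4. enqueue(88): size=1
5. enqueue(93): size=2
6. enqueue(57): size=3
7. dequeue(): size=2
8. enqueue(41): size=3
9. dequeue(): size=2
10. dequeue(): size=1

Answer: -1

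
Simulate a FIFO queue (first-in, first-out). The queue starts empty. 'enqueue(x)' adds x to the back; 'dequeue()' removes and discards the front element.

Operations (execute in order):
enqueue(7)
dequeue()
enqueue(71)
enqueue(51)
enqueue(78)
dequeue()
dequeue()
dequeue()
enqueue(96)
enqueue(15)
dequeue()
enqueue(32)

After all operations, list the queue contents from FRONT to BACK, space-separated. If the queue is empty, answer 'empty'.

enqueue(7): [7]
dequeue(): []
enqueue(71): [71]
enqueue(51): [71, 51]
enqueue(78): [71, 51, 78]
dequeue(): [51, 78]
dequeue(): [78]
dequeue(): []
enqueue(96): [96]
enqueue(15): [96, 15]
dequeue(): [15]
enqueue(32): [15, 32]

Answer: 15 32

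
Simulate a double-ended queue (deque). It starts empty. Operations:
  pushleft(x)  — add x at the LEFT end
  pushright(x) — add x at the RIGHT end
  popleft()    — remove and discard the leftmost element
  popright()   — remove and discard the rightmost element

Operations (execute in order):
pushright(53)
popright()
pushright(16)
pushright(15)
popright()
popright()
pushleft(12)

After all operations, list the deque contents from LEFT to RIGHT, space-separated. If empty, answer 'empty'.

Answer: 12

Derivation:
pushright(53): [53]
popright(): []
pushright(16): [16]
pushright(15): [16, 15]
popright(): [16]
popright(): []
pushleft(12): [12]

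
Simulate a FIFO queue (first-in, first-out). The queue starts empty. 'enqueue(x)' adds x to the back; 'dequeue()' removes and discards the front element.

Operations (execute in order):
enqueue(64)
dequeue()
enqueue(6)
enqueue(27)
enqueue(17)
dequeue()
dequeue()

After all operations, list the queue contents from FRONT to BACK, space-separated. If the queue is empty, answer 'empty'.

enqueue(64): [64]
dequeue(): []
enqueue(6): [6]
enqueue(27): [6, 27]
enqueue(17): [6, 27, 17]
dequeue(): [27, 17]
dequeue(): [17]

Answer: 17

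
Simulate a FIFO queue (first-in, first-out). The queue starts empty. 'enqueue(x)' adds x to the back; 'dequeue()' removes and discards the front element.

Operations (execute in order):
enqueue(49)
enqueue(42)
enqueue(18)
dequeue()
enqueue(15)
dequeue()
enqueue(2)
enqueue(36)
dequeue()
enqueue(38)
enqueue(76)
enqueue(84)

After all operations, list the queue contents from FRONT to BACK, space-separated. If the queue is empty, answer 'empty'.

enqueue(49): [49]
enqueue(42): [49, 42]
enqueue(18): [49, 42, 18]
dequeue(): [42, 18]
enqueue(15): [42, 18, 15]
dequeue(): [18, 15]
enqueue(2): [18, 15, 2]
enqueue(36): [18, 15, 2, 36]
dequeue(): [15, 2, 36]
enqueue(38): [15, 2, 36, 38]
enqueue(76): [15, 2, 36, 38, 76]
enqueue(84): [15, 2, 36, 38, 76, 84]

Answer: 15 2 36 38 76 84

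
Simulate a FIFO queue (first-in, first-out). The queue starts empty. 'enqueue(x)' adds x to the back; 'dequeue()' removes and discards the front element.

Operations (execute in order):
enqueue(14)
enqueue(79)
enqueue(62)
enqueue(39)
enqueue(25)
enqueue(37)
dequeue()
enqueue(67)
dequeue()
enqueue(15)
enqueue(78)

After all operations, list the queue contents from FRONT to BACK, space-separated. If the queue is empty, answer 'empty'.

enqueue(14): [14]
enqueue(79): [14, 79]
enqueue(62): [14, 79, 62]
enqueue(39): [14, 79, 62, 39]
enqueue(25): [14, 79, 62, 39, 25]
enqueue(37): [14, 79, 62, 39, 25, 37]
dequeue(): [79, 62, 39, 25, 37]
enqueue(67): [79, 62, 39, 25, 37, 67]
dequeue(): [62, 39, 25, 37, 67]
enqueue(15): [62, 39, 25, 37, 67, 15]
enqueue(78): [62, 39, 25, 37, 67, 15, 78]

Answer: 62 39 25 37 67 15 78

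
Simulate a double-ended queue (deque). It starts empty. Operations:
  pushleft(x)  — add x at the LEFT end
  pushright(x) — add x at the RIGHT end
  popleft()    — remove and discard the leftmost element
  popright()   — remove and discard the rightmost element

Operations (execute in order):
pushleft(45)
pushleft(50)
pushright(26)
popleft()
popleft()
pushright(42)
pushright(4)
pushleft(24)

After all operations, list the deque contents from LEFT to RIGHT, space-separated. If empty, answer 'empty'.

pushleft(45): [45]
pushleft(50): [50, 45]
pushright(26): [50, 45, 26]
popleft(): [45, 26]
popleft(): [26]
pushright(42): [26, 42]
pushright(4): [26, 42, 4]
pushleft(24): [24, 26, 42, 4]

Answer: 24 26 42 4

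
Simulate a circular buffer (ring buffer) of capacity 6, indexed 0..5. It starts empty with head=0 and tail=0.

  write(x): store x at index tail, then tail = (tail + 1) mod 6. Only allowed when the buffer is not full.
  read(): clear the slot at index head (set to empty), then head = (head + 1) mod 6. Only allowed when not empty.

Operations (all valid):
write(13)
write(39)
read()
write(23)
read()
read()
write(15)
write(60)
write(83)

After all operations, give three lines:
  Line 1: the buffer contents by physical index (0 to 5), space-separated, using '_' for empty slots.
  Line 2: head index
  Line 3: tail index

Answer: _ _ _ 15 60 83
3
0

Derivation:
write(13): buf=[13 _ _ _ _ _], head=0, tail=1, size=1
write(39): buf=[13 39 _ _ _ _], head=0, tail=2, size=2
read(): buf=[_ 39 _ _ _ _], head=1, tail=2, size=1
write(23): buf=[_ 39 23 _ _ _], head=1, tail=3, size=2
read(): buf=[_ _ 23 _ _ _], head=2, tail=3, size=1
read(): buf=[_ _ _ _ _ _], head=3, tail=3, size=0
write(15): buf=[_ _ _ 15 _ _], head=3, tail=4, size=1
write(60): buf=[_ _ _ 15 60 _], head=3, tail=5, size=2
write(83): buf=[_ _ _ 15 60 83], head=3, tail=0, size=3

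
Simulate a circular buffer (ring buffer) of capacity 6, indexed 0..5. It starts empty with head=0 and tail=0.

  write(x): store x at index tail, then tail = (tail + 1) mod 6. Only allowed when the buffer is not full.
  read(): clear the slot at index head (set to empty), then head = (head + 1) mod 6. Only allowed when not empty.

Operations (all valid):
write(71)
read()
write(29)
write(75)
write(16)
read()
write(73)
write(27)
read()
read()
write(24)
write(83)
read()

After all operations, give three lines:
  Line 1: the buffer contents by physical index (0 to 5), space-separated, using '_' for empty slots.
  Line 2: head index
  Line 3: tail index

Answer: 24 83 _ _ _ 27
5
2

Derivation:
write(71): buf=[71 _ _ _ _ _], head=0, tail=1, size=1
read(): buf=[_ _ _ _ _ _], head=1, tail=1, size=0
write(29): buf=[_ 29 _ _ _ _], head=1, tail=2, size=1
write(75): buf=[_ 29 75 _ _ _], head=1, tail=3, size=2
write(16): buf=[_ 29 75 16 _ _], head=1, tail=4, size=3
read(): buf=[_ _ 75 16 _ _], head=2, tail=4, size=2
write(73): buf=[_ _ 75 16 73 _], head=2, tail=5, size=3
write(27): buf=[_ _ 75 16 73 27], head=2, tail=0, size=4
read(): buf=[_ _ _ 16 73 27], head=3, tail=0, size=3
read(): buf=[_ _ _ _ 73 27], head=4, tail=0, size=2
write(24): buf=[24 _ _ _ 73 27], head=4, tail=1, size=3
write(83): buf=[24 83 _ _ 73 27], head=4, tail=2, size=4
read(): buf=[24 83 _ _ _ 27], head=5, tail=2, size=3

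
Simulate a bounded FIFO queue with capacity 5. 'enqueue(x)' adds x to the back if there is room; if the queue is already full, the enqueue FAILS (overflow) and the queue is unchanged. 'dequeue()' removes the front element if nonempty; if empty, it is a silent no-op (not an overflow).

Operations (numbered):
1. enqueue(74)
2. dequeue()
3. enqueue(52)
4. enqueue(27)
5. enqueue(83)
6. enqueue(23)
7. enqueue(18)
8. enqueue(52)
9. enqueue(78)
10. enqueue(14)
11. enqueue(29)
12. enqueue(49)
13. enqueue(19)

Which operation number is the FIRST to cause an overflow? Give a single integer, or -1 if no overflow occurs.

Answer: 8

Derivation:
1. enqueue(74): size=1
2. dequeue(): size=0
3. enqueue(52): size=1
4. enqueue(27): size=2
5. enqueue(83): size=3
6. enqueue(23): size=4
7. enqueue(18): size=5
8. enqueue(52): size=5=cap → OVERFLOW (fail)
9. enqueue(78): size=5=cap → OVERFLOW (fail)
10. enqueue(14): size=5=cap → OVERFLOW (fail)
11. enqueue(29): size=5=cap → OVERFLOW (fail)
12. enqueue(49): size=5=cap → OVERFLOW (fail)
13. enqueue(19): size=5=cap → OVERFLOW (fail)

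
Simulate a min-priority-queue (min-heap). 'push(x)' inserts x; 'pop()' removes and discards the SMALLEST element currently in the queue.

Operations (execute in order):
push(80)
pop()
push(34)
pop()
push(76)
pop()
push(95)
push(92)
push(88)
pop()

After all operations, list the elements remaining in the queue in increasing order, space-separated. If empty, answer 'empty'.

push(80): heap contents = [80]
pop() → 80: heap contents = []
push(34): heap contents = [34]
pop() → 34: heap contents = []
push(76): heap contents = [76]
pop() → 76: heap contents = []
push(95): heap contents = [95]
push(92): heap contents = [92, 95]
push(88): heap contents = [88, 92, 95]
pop() → 88: heap contents = [92, 95]

Answer: 92 95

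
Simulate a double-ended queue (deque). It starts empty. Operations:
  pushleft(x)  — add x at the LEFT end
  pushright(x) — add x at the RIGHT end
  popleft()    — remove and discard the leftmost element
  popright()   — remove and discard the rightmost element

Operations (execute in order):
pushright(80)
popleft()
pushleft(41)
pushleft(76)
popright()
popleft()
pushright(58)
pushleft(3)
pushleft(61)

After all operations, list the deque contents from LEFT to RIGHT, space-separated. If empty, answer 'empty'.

Answer: 61 3 58

Derivation:
pushright(80): [80]
popleft(): []
pushleft(41): [41]
pushleft(76): [76, 41]
popright(): [76]
popleft(): []
pushright(58): [58]
pushleft(3): [3, 58]
pushleft(61): [61, 3, 58]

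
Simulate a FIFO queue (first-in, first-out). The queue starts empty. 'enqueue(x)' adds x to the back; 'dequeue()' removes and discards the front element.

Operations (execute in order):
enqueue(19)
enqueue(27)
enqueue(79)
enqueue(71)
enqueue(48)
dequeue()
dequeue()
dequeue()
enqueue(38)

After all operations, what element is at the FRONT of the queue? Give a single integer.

Answer: 71

Derivation:
enqueue(19): queue = [19]
enqueue(27): queue = [19, 27]
enqueue(79): queue = [19, 27, 79]
enqueue(71): queue = [19, 27, 79, 71]
enqueue(48): queue = [19, 27, 79, 71, 48]
dequeue(): queue = [27, 79, 71, 48]
dequeue(): queue = [79, 71, 48]
dequeue(): queue = [71, 48]
enqueue(38): queue = [71, 48, 38]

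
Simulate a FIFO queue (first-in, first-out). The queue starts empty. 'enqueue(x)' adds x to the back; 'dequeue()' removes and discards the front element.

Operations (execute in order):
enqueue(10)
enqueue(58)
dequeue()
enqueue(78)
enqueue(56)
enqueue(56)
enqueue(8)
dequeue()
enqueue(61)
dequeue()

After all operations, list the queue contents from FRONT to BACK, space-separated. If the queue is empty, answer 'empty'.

enqueue(10): [10]
enqueue(58): [10, 58]
dequeue(): [58]
enqueue(78): [58, 78]
enqueue(56): [58, 78, 56]
enqueue(56): [58, 78, 56, 56]
enqueue(8): [58, 78, 56, 56, 8]
dequeue(): [78, 56, 56, 8]
enqueue(61): [78, 56, 56, 8, 61]
dequeue(): [56, 56, 8, 61]

Answer: 56 56 8 61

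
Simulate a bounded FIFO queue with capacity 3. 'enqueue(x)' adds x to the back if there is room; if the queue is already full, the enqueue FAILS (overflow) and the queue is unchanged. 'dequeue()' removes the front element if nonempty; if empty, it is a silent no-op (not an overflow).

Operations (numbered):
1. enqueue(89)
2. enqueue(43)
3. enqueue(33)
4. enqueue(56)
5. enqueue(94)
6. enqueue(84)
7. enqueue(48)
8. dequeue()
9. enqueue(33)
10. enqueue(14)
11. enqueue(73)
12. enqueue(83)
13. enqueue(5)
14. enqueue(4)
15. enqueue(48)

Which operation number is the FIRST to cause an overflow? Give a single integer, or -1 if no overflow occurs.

Answer: 4

Derivation:
1. enqueue(89): size=1
2. enqueue(43): size=2
3. enqueue(33): size=3
4. enqueue(56): size=3=cap → OVERFLOW (fail)
5. enqueue(94): size=3=cap → OVERFLOW (fail)
6. enqueue(84): size=3=cap → OVERFLOW (fail)
7. enqueue(48): size=3=cap → OVERFLOW (fail)
8. dequeue(): size=2
9. enqueue(33): size=3
10. enqueue(14): size=3=cap → OVERFLOW (fail)
11. enqueue(73): size=3=cap → OVERFLOW (fail)
12. enqueue(83): size=3=cap → OVERFLOW (fail)
13. enqueue(5): size=3=cap → OVERFLOW (fail)
14. enqueue(4): size=3=cap → OVERFLOW (fail)
15. enqueue(48): size=3=cap → OVERFLOW (fail)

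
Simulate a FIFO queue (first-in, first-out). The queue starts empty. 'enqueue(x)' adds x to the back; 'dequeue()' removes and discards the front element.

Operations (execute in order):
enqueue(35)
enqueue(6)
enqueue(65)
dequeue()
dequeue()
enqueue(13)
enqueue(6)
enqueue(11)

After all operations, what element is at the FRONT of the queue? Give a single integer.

enqueue(35): queue = [35]
enqueue(6): queue = [35, 6]
enqueue(65): queue = [35, 6, 65]
dequeue(): queue = [6, 65]
dequeue(): queue = [65]
enqueue(13): queue = [65, 13]
enqueue(6): queue = [65, 13, 6]
enqueue(11): queue = [65, 13, 6, 11]

Answer: 65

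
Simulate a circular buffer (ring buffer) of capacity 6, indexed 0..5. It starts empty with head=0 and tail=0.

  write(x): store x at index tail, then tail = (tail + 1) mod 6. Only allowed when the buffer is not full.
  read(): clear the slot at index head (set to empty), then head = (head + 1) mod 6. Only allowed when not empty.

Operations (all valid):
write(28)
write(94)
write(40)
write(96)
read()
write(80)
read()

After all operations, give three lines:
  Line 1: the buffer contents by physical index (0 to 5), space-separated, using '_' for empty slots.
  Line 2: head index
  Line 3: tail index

Answer: _ _ 40 96 80 _
2
5

Derivation:
write(28): buf=[28 _ _ _ _ _], head=0, tail=1, size=1
write(94): buf=[28 94 _ _ _ _], head=0, tail=2, size=2
write(40): buf=[28 94 40 _ _ _], head=0, tail=3, size=3
write(96): buf=[28 94 40 96 _ _], head=0, tail=4, size=4
read(): buf=[_ 94 40 96 _ _], head=1, tail=4, size=3
write(80): buf=[_ 94 40 96 80 _], head=1, tail=5, size=4
read(): buf=[_ _ 40 96 80 _], head=2, tail=5, size=3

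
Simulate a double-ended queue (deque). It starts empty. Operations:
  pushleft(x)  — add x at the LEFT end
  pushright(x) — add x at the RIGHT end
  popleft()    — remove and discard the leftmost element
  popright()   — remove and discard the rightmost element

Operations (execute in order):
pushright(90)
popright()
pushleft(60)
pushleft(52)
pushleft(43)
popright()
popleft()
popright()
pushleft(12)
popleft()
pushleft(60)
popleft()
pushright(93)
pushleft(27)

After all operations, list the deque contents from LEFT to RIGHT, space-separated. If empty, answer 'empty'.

pushright(90): [90]
popright(): []
pushleft(60): [60]
pushleft(52): [52, 60]
pushleft(43): [43, 52, 60]
popright(): [43, 52]
popleft(): [52]
popright(): []
pushleft(12): [12]
popleft(): []
pushleft(60): [60]
popleft(): []
pushright(93): [93]
pushleft(27): [27, 93]

Answer: 27 93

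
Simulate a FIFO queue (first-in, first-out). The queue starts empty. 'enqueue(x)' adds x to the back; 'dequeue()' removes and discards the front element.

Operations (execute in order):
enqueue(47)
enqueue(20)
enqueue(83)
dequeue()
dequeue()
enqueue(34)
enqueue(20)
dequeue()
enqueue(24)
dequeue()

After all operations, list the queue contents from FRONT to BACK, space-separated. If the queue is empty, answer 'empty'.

enqueue(47): [47]
enqueue(20): [47, 20]
enqueue(83): [47, 20, 83]
dequeue(): [20, 83]
dequeue(): [83]
enqueue(34): [83, 34]
enqueue(20): [83, 34, 20]
dequeue(): [34, 20]
enqueue(24): [34, 20, 24]
dequeue(): [20, 24]

Answer: 20 24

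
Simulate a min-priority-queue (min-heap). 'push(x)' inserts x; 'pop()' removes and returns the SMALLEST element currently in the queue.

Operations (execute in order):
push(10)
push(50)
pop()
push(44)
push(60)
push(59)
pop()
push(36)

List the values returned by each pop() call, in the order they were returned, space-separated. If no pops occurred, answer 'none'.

Answer: 10 44

Derivation:
push(10): heap contents = [10]
push(50): heap contents = [10, 50]
pop() → 10: heap contents = [50]
push(44): heap contents = [44, 50]
push(60): heap contents = [44, 50, 60]
push(59): heap contents = [44, 50, 59, 60]
pop() → 44: heap contents = [50, 59, 60]
push(36): heap contents = [36, 50, 59, 60]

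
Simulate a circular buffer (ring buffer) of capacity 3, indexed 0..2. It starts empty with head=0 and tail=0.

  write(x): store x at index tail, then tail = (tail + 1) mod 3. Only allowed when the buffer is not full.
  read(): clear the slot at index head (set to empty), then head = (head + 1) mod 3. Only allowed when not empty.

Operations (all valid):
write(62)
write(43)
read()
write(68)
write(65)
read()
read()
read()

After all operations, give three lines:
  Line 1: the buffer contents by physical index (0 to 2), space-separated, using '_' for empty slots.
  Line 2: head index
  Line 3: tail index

write(62): buf=[62 _ _], head=0, tail=1, size=1
write(43): buf=[62 43 _], head=0, tail=2, size=2
read(): buf=[_ 43 _], head=1, tail=2, size=1
write(68): buf=[_ 43 68], head=1, tail=0, size=2
write(65): buf=[65 43 68], head=1, tail=1, size=3
read(): buf=[65 _ 68], head=2, tail=1, size=2
read(): buf=[65 _ _], head=0, tail=1, size=1
read(): buf=[_ _ _], head=1, tail=1, size=0

Answer: _ _ _
1
1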